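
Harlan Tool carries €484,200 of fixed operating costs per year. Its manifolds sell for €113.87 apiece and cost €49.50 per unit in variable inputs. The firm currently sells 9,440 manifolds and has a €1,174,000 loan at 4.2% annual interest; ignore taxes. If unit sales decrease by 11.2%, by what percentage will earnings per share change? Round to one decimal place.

-91.8%

At 9,440 units, contribution = 9,440 × €64.37 = €607,652.80.
Operating income = contribution − fixed costs = €607,652.80 − €484,200 = €123,452.80.
After interest of €49,308.00, pre-tax earnings = €74,144.80.
Degree of combined leverage = contribution ÷ (EBIT − I) = €607,652.80 ÷ €74,144.80 = 8.1955.
EPS therefore changes by 8.1955 × (-11.2%) = -91.8%.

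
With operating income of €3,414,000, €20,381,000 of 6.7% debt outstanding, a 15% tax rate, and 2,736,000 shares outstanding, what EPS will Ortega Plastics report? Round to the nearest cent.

€0.64

Pre-tax income = €3,414,000 − €1,365,527.00 = €2,048,473.00.
Net income = €2,048,473.00 × (1 − 0.15) = €1,741,202.05.
Per share: €1,741,202.05 / 2,736,000 shares = €0.64.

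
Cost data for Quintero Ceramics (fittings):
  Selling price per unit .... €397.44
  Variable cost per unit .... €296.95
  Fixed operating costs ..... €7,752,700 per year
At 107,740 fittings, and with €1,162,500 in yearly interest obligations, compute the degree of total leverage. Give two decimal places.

Contribution at this volume is 107,740 × €100.49 = €10,826,792.60.
EBIT = €10,826,792.60 − €7,752,700 = €3,074,092.60. Interest = €1,162,500.00, so EBIT − I = €1,911,592.60.
DCL = contribution ÷ (EBIT − I) = €10,826,792.60 ÷ €1,911,592.60 = 5.6638.

5.66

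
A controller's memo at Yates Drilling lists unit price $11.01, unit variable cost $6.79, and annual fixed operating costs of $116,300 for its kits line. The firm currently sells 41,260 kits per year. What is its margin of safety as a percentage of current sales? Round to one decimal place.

Unit CM = price − variable cost = $11.01 − $6.79 = $4.22. Break-even units = $116,300 ÷ $4.22 = 27,559.24; break-even revenue = 27,559.24 × $11.01 = $303,427.25.
Current sales = 41,260 × $11.01 = $454,272.60.
Margin of safety = ($454,272.60 − $303,427.25) ÷ $454,272.60 = 33.2%.

33.2%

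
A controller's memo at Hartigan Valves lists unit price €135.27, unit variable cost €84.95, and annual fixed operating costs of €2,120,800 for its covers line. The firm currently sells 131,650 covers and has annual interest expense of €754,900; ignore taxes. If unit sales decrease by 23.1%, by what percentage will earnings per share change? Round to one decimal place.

At 131,650 units, contribution = 131,650 × €50.32 = €6,624,628.00.
EBIT = €6,624,628.00 − €2,120,800 = €4,503,828.00.
After interest of €754,900.00, pre-tax earnings = €3,748,928.00.
Degree of combined leverage = contribution ÷ (EBIT − I) = €6,624,628.00 ÷ €3,748,928.00 = 1.7671.
%ΔEPS = DCL × %ΔSales = 1.7671 × -23.1% = -40.8%.

-40.8%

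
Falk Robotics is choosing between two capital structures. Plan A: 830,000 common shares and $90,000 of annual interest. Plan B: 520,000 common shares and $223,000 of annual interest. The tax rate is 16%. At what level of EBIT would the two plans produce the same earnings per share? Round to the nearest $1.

$446,097

At indifference, (EBIT − 90,000)(1 − t)/830,000 = (EBIT − 223,000)(1 − t)/520,000.
Cancelling (1 − t) and cross-multiplying: 520,000·(EBIT − 90,000) = 830,000·(EBIT − 223,000).
Solving, EBIT = (223,000·830,000 − 90,000·520,000) / (830,000 − 520,000) = 138,290,000,000 / 310,000 = 446,096.77.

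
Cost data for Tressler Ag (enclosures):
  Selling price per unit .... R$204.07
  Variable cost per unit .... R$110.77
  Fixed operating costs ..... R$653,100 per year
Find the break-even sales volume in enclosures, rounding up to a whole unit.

Contribution margin per unit = R$204.07 − R$110.77 = R$93.30.
Units to break even: R$653,100 ÷ R$93.30 = 7,000.00, rounded up to 7,000.

7,000 enclosures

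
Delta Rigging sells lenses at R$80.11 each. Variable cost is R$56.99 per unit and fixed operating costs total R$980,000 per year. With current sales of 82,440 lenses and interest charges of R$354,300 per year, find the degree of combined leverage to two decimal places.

Contribution at this volume is 82,440 × R$23.12 = R$1,906,012.80.
Subtracting fixed costs: EBIT = R$1,906,012.80 − R$980,000 = R$926,012.80. Interest = R$354,300.00.
DOL = R$1,906,012.80 ÷ R$926,012.80 = 2.0583; DFL = R$926,012.80 ÷ R$571,712.80 = 1.6197.
Combined leverage = 2.0583 × 1.6197 = 3.3338.

3.33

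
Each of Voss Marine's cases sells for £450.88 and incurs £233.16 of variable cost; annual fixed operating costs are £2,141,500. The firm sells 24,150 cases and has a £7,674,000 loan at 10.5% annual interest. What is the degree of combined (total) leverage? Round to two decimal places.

Total contribution margin = 24,150 × £217.72 = £5,257,938.00.
Subtracting fixed costs: EBIT = £5,257,938.00 − £2,141,500 = £3,116,438.00. Interest = £805,770.00, so EBIT − I = £2,310,668.00.
DCL = contribution ÷ (EBIT − I) = £5,257,938.00 ÷ £2,310,668.00 = 2.2755.

2.28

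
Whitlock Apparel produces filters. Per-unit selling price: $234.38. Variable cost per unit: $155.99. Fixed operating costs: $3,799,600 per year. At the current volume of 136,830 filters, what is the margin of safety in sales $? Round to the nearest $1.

Contribution margin per unit = $234.38 − $155.99 = $78.39. Break-even units = $3,799,600 ÷ $78.39 = 48,470.47; break-even revenue = 48,470.47 × $234.38 = $11,360,508.33.
Current sales = 136,830 × $234.38 = $32,070,215.40.
Margin of safety = $32,070,215.40 − $11,360,508.33 = $20,709,707.

$20,709,707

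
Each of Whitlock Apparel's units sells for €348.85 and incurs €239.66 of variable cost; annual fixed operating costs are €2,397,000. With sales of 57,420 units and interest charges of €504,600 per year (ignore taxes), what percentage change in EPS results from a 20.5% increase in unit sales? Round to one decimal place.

Total contribution margin = 57,420 × €109.19 = €6,269,689.80.
EBIT = €6,269,689.80 − €2,397,000 = €3,872,689.80.
Interest = €504,600.00, so EBIT − I = €3,368,089.80.
DCL = total CM / (EBIT − I) = €6,269,689.80 / €3,368,089.80 = 1.8615.
EPS therefore changes by 1.8615 × (+20.5%) = +38.2%.

+38.2%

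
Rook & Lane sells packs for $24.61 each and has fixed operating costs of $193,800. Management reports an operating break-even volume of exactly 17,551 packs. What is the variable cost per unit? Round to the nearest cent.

$13.57

At break-even, FC = Q × (P − VC), so P − VC = $193,800 ÷ 17,551 = $11.0421.
Hence VC = price − CM = $24.61 − $11.0421 = $13.57.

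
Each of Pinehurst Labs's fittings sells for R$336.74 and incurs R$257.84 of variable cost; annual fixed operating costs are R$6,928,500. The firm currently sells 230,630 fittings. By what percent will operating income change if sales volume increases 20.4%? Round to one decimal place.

At 230,630 units, contribution = 230,630 × R$78.90 = R$18,196,707.00.
EBIT = R$18,196,707.00 − R$6,928,500 = R$11,268,207.00.
So DOL = total CM / EBIT = R$18,196,707.00 / R$11,268,207.00 = 1.6149.
%ΔEBIT = DOL × %ΔSales = 1.6149 × +20.4% = +32.9%.

+32.9%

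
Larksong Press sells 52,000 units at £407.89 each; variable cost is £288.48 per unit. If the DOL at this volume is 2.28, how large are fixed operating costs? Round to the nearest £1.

£3,485,934

Total contribution margin = 52,000 × £119.41 = £6,209,320.00.
Since DOL = CM ÷ EBIT, EBIT = £6,209,320.00 ÷ 2.28 = £2,723,385.96.
And FC = contribution − EBIT = £6,209,320.00 − £2,723,385.96 = £3,485,934.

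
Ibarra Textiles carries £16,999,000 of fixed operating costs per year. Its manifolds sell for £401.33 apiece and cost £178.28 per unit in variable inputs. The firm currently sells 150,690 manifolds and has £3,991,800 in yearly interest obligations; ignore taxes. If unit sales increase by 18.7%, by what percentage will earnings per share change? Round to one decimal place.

At 150,690 units, contribution = 150,690 × £223.05 = £33,611,404.50.
EBIT = £33,611,404.50 − £16,999,000 = £16,612,404.50.
After interest of £3,991,800.00, pre-tax earnings = £12,620,604.50.
DCL = total CM / (EBIT − I) = £33,611,404.50 / £12,620,604.50 = 2.6632.
EPS therefore changes by 2.6632 × (+18.7%) = +49.8%.

+49.8%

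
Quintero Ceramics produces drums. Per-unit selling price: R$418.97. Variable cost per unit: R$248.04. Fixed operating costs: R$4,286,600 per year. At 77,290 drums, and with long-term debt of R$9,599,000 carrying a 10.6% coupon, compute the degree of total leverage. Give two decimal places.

1.67

Contribution at this volume is 77,290 × R$170.93 = R$13,211,179.70.
EBIT = R$13,211,179.70 − R$4,286,600 = R$8,924,579.70. Interest = R$1,017,494.00.
DOL = R$13,211,179.70 ÷ R$8,924,579.70 = 1.4803; DFL = R$8,924,579.70 ÷ R$7,907,085.70 = 1.1287.
Combined leverage = 1.4803 × 1.1287 = 1.6708.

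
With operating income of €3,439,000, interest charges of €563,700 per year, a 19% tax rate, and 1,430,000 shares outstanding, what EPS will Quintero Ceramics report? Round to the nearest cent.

€1.63

Pre-tax income = €3,439,000 − €563,700.00 = €2,875,300.00.
Net income = €2,875,300.00 × (1 − 0.19) = €2,328,993.00.
Per share: €2,328,993.00 / 1,430,000 shares = €1.63.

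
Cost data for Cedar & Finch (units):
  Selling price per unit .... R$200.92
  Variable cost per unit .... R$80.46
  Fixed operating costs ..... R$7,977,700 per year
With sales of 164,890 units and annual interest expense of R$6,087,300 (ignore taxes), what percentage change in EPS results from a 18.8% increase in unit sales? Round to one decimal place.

Contribution at this volume is 164,890 × R$120.46 = R$19,862,649.40.
Subtracting fixed costs: EBIT = R$19,862,649.40 − R$7,977,700 = R$11,884,949.40.
After interest of R$6,087,300.00, pre-tax earnings = R$5,797,649.40.
DCL = total CM / (EBIT − I) = R$19,862,649.40 / R$5,797,649.40 = 3.4260.
%ΔEPS = DCL × %ΔSales = 3.4260 × +18.8% = +64.4%.

+64.4%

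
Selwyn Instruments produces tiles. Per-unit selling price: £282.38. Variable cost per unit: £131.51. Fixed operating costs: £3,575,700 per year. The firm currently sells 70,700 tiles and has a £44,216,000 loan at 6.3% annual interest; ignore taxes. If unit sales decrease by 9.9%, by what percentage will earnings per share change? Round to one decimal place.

-24.5%

Total contribution margin = 70,700 × £150.87 = £10,666,509.00.
Subtracting fixed costs: EBIT = £10,666,509.00 − £3,575,700 = £7,090,809.00.
After interest of £2,785,608.00, pre-tax earnings = £4,305,201.00.
DCL = total CM / (EBIT − I) = £10,666,509.00 / £4,305,201.00 = 2.4776.
EPS therefore changes by 2.4776 × (-9.9%) = -24.5%.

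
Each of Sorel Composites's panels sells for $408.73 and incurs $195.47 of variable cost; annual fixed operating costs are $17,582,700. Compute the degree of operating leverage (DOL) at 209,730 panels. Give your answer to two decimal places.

1.65

Contribution at this volume is 209,730 × $213.26 = $44,727,019.80.
Operating income = contribution − fixed costs = $44,727,019.80 − $17,582,700 = $27,144,319.80.
DOL = contribution ÷ EBIT = $44,727,019.80 ÷ $27,144,319.80 = 1.6477.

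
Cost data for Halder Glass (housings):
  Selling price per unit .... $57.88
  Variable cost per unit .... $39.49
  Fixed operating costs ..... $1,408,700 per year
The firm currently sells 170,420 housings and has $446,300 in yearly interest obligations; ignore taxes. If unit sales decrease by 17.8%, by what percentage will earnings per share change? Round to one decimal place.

-43.6%

At 170,420 units, contribution = 170,420 × $18.39 = $3,134,023.80.
EBIT = $3,134,023.80 − $1,408,700 = $1,725,323.80.
After interest of $446,300.00, pre-tax earnings = $1,279,023.80.
DCL = total CM / (EBIT − I) = $3,134,023.80 / $1,279,023.80 = 2.4503.
EPS therefore changes by 2.4503 × (-17.8%) = -43.6%.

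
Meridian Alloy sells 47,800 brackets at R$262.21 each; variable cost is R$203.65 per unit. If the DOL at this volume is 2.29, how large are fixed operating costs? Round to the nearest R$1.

Total contribution margin = 47,800 × R$58.56 = R$2,799,168.00.
DOL = contribution / EBIT, so EBIT = R$2,799,168.00 / 2.29 = R$1,222,344.10.
Fixed costs = CM − EBIT = R$2,799,168.00 − R$1,222,344.10 = R$1,576,824.

R$1,576,824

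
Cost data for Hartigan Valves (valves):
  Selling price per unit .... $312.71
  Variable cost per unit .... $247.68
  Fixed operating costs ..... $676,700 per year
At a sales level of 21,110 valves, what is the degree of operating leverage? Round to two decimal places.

1.97

Contribution at this volume is 21,110 × $65.03 = $1,372,783.30.
EBIT = $1,372,783.30 − $676,700 = $696,083.30.
DOL = contribution ÷ EBIT = $1,372,783.30 ÷ $696,083.30 = 1.9722.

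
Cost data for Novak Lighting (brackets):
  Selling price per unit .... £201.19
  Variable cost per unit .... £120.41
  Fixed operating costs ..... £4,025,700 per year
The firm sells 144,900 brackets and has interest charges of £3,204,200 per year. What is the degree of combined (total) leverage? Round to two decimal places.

2.62

At 144,900 units, contribution = 144,900 × £80.78 = £11,705,022.00.
Subtracting fixed costs: EBIT = £11,705,022.00 − £4,025,700 = £7,679,322.00. Interest = £3,204,200.00.
DOL = £11,705,022.00 ÷ £7,679,322.00 = 1.5242; DFL = £7,679,322.00 ÷ £4,475,122.00 = 1.7160.
DCL = DOL × DFL = 1.5242 × 1.7160 = 2.6155.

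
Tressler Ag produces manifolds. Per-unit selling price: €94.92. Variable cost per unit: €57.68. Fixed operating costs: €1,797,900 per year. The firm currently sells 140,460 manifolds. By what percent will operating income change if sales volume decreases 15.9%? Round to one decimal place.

-24.2%

Contribution at this volume is 140,460 × €37.24 = €5,230,730.40.
EBIT = €5,230,730.40 − €1,797,900 = €3,432,830.40.
DOL = contribution ÷ EBIT = €5,230,730.40 ÷ €3,432,830.40 = 1.5237.
%ΔEBIT = DOL × %ΔSales = 1.5237 × -15.9% = -24.2%.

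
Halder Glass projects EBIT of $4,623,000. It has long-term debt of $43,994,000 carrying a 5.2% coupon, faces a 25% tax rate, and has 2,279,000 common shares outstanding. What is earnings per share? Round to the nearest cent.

Interest = $2,287,688.00, so EBT = $4,623,000 − $2,287,688.00 = $2,335,312.00.
Net income = $2,335,312.00 × (1 − 0.25) = $1,751,484.00.
EPS = $1,751,484.00 ÷ 2,279,000 = $0.77.

$0.77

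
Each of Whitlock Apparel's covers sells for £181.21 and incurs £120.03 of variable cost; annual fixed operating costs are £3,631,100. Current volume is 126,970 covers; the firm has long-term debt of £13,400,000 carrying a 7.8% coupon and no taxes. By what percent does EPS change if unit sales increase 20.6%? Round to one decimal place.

+51.8%

Total contribution margin = 126,970 × £61.18 = £7,768,024.60.
Operating income = contribution − fixed costs = £7,768,024.60 − £3,631,100 = £4,136,924.60.
Interest = £1,045,200.00, so EBIT − I = £3,091,724.60.
DCL = total CM / (EBIT − I) = £7,768,024.60 / £3,091,724.60 = 2.5125.
%ΔEPS = DCL × %ΔSales = 2.5125 × +20.6% = +51.8%.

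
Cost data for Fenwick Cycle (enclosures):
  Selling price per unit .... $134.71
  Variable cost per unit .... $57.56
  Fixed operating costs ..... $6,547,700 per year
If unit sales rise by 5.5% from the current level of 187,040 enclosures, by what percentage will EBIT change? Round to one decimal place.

Contribution at this volume is 187,040 × $77.15 = $14,430,136.00.
Subtracting fixed costs: EBIT = $14,430,136.00 − $6,547,700 = $7,882,436.00.
DOL = contribution ÷ EBIT = $14,430,136.00 ÷ $7,882,436.00 = 1.8307.
So EBIT moves 1.8307 × (+5.5%) = +10.1%.

+10.1%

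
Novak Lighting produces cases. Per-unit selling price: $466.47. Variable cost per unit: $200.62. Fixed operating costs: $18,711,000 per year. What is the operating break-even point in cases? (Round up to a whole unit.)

70,382 cases

Contribution margin per unit = $466.47 − $200.62 = $265.85.
Break-even volume = fixed costs ÷ CM per unit = $18,711,000 ÷ $265.85 = 70,381.79, so 70,382 cases.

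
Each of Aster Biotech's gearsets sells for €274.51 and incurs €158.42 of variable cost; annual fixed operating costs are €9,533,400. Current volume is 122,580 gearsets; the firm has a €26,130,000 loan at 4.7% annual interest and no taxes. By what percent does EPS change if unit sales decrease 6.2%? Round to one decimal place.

At 122,580 units, contribution = 122,580 × €116.09 = €14,230,312.20.
EBIT = €14,230,312.20 − €9,533,400 = €4,696,912.20.
Interest = €1,228,110.00, so EBIT − I = €3,468,802.20.
Degree of combined leverage = contribution ÷ (EBIT − I) = €14,230,312.20 ÷ €3,468,802.20 = 4.1024.
%ΔEPS = DCL × %ΔSales = 4.1024 × -6.2% = -25.4%.

-25.4%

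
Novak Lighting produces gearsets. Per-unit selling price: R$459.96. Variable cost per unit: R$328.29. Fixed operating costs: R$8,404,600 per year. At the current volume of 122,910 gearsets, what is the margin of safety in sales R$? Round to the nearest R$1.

Contribution margin per unit = R$459.96 − R$328.29 = R$131.67. Break-even units = R$8,404,600 ÷ R$131.67 = 63,830.79; break-even revenue = 63,830.79 × R$459.96 = R$29,359,609.75.
Current sales = 122,910 × R$459.96 = R$56,533,683.60.
Margin of safety = R$56,533,683.60 − R$29,359,609.75 = R$27,174,074.

R$27,174,074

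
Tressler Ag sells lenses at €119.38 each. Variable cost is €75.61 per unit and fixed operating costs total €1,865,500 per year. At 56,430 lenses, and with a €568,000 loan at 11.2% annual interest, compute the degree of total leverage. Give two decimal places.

4.57

Contribution at this volume is 56,430 × €43.77 = €2,469,941.10.
Operating income = contribution − fixed costs = €2,469,941.10 − €1,865,500 = €604,441.10. Interest = €63,616.00, so EBIT − I = €540,825.10.
Degree of total leverage = total CM / (EBIT − interest) = €2,469,941.10 / €540,825.10 = 4.5670.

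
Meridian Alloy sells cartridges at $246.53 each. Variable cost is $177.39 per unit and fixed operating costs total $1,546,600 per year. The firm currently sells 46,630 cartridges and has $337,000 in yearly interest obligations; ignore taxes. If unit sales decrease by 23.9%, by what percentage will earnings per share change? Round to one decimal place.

At 46,630 units, contribution = 46,630 × $69.14 = $3,223,998.20.
Subtracting fixed costs: EBIT = $3,223,998.20 − $1,546,600 = $1,677,398.20.
Interest = $337,000.00, so EBIT − I = $1,340,398.20.
Degree of combined leverage = contribution ÷ (EBIT − I) = $3,223,998.20 ÷ $1,340,398.20 = 2.4053.
%ΔEPS = DCL × %ΔSales = 2.4053 × -23.9% = -57.5%.

-57.5%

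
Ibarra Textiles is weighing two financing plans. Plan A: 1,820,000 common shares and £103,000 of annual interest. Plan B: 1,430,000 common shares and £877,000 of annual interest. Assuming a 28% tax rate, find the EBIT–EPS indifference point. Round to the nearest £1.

At indifference, (EBIT − 103,000)(1 − t)/1,820,000 = (EBIT − 877,000)(1 − t)/1,430,000.
The (1 − t) factor cancels: (EBIT − 103,000) × 1,430,000 = (EBIT − 877,000) × 1,820,000.
EBIT × (1,820,000 − 1,430,000) = 877,000 × 1,820,000 − 103,000 × 1,430,000 = 1,448,850,000,000, so EBIT = 1,448,850,000,000 ÷ 390,000 = 3,715,000.00.

£3,715,000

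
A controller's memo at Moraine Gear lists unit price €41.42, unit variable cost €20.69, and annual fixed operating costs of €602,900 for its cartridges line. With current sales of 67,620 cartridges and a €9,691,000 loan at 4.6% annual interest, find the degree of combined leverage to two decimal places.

3.97

Total contribution margin = 67,620 × €20.73 = €1,401,762.60.
EBIT = €1,401,762.60 − €602,900 = €798,862.60. Interest = €445,786.00, so EBIT − I = €353,076.60.
DCL = contribution ÷ (EBIT − I) = €1,401,762.60 ÷ €353,076.60 = 3.9701.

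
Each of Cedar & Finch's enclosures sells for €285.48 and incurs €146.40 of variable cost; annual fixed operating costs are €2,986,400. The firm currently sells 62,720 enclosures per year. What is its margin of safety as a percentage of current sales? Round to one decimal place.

65.8%

Each unit contributes €285.48 − €146.40 = €139.08. Break-even units = €2,986,400 ÷ €139.08 = 21,472.53; break-even revenue = 21,472.53 × €285.48 = €6,129,978.95.
Current sales = 62,720 × €285.48 = €17,905,305.60.
Margin of safety = (€17,905,305.60 − €6,129,978.95) ÷ €17,905,305.60 = 65.8%.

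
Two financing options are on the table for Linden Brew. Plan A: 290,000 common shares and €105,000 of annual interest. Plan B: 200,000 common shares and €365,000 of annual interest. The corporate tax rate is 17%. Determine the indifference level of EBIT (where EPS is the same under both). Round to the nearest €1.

€942,778

At indifference, (EBIT − 105,000)(1 − t)/290,000 = (EBIT − 365,000)(1 − t)/200,000.
The (1 − t) factor cancels: (EBIT − 105,000) × 200,000 = (EBIT − 365,000) × 290,000.
Solving, EBIT = (365,000·290,000 − 105,000·200,000) / (290,000 − 200,000) = 84,850,000,000 / 90,000 = 942,777.78.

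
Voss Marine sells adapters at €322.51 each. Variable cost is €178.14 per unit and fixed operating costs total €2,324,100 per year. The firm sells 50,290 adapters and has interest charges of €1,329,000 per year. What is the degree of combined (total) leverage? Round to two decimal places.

Total contribution margin = 50,290 × €144.37 = €7,260,367.30.
Operating income = contribution − fixed costs = €7,260,367.30 − €2,324,100 = €4,936,267.30. Interest = €1,329,000.00, so EBIT − I = €3,607,267.30.
DCL = contribution ÷ (EBIT − I) = €7,260,367.30 ÷ €3,607,267.30 = 2.0127.

2.01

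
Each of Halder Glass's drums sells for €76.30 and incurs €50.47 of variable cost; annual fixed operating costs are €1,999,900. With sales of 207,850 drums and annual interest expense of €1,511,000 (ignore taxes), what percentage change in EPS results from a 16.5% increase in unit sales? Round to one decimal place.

+47.7%

Contribution at this volume is 207,850 × €25.83 = €5,368,765.50.
EBIT = €5,368,765.50 − €1,999,900 = €3,368,865.50.
Interest = €1,511,000.00, so EBIT − I = €1,857,865.50.
DCL = total CM / (EBIT − I) = €5,368,765.50 / €1,857,865.50 = 2.8897.
%ΔEPS = DCL × %ΔSales = 2.8897 × +16.5% = +47.7%.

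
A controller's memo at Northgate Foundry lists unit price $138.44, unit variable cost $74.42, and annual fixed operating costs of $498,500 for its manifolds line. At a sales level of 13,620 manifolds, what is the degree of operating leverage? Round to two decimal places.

Contribution at this volume is 13,620 × $64.02 = $871,952.40.
Operating income = contribution − fixed costs = $871,952.40 − $498,500 = $373,452.40.
So DOL = total CM / EBIT = $871,952.40 / $373,452.40 = 2.3348.

2.33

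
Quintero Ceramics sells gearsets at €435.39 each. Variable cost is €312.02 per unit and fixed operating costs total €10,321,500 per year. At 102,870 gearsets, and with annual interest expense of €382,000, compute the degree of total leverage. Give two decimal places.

6.39

Contribution at this volume is 102,870 × €123.37 = €12,691,071.90.
EBIT = €12,691,071.90 − €10,321,500 = €2,369,571.90. Interest = €382,000.00.
DOL = €12,691,071.90 ÷ €2,369,571.90 = 5.3559; DFL = €2,369,571.90 ÷ €1,987,571.90 = 1.1922.
DCL = DOL × DFL = 5.3559 × 1.1922 = 6.3853.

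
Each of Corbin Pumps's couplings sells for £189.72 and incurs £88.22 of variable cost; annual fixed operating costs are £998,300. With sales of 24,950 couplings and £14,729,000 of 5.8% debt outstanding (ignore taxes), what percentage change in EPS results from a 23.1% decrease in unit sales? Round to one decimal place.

-86.0%

Total contribution margin = 24,950 × £101.50 = £2,532,425.00.
Subtracting fixed costs: EBIT = £2,532,425.00 − £998,300 = £1,534,125.00.
After interest of £854,282.00, pre-tax earnings = £679,843.00.
DCL = total CM / (EBIT − I) = £2,532,425.00 / £679,843.00 = 3.7250.
%ΔEPS = DCL × %ΔSales = 3.7250 × -23.1% = -86.0%.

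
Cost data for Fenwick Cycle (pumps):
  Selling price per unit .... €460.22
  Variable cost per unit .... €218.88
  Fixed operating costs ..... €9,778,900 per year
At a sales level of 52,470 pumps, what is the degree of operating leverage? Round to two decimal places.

4.39

Total contribution margin = 52,470 × €241.34 = €12,663,109.80.
EBIT = €12,663,109.80 − €9,778,900 = €2,884,209.80.
Degree of operating leverage = €12,663,109.80 / €2,884,209.80 = 4.3905.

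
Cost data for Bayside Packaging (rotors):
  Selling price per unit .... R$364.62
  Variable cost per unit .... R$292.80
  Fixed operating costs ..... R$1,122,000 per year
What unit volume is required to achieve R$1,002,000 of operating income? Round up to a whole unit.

Contribution margin per unit = R$364.62 − R$292.80 = R$71.82.
Need Q such that Q × R$71.82 − R$1,122,000 = R$1,002,000, i.e. Q = R$2,124,000 / R$71.82 = 29,573.93 → 29,574.

29,574 rotors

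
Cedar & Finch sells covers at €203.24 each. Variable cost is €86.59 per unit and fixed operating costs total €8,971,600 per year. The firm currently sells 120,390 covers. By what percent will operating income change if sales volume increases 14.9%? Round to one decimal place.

+41.3%

Total contribution margin = 120,390 × €116.65 = €14,043,493.50.
Operating income = contribution − fixed costs = €14,043,493.50 − €8,971,600 = €5,071,893.50.
So DOL = total CM / EBIT = €14,043,493.50 / €5,071,893.50 = 2.7689.
So EBIT moves 2.7689 × (+14.9%) = +41.3%.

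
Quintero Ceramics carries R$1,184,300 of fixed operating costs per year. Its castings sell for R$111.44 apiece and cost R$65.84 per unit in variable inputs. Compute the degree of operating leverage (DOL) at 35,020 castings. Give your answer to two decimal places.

3.87

At 35,020 units, contribution = 35,020 × R$45.60 = R$1,596,912.00.
Operating income = contribution − fixed costs = R$1,596,912.00 − R$1,184,300 = R$412,612.00.
So DOL = total CM / EBIT = R$1,596,912.00 / R$412,612.00 = 3.8703.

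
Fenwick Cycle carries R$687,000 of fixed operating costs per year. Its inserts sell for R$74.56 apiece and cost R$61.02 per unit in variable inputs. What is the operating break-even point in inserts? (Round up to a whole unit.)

Contribution margin per unit = R$74.56 − R$61.02 = R$13.54.
Break-even Q = R$687,000 / R$13.54 = 50,738.55 → 50,739 inserts.

50,739 inserts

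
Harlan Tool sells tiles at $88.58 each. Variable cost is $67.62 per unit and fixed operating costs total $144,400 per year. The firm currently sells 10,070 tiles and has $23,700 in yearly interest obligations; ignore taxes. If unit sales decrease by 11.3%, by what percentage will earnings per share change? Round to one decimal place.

Total contribution margin = 10,070 × $20.96 = $211,067.20.
Subtracting fixed costs: EBIT = $211,067.20 − $144,400 = $66,667.20.
After interest of $23,700.00, pre-tax earnings = $42,967.20.
Degree of combined leverage = contribution ÷ (EBIT − I) = $211,067.20 ÷ $42,967.20 = 4.9123.
%ΔEPS = DCL × %ΔSales = 4.9123 × -11.3% = -55.5%.

-55.5%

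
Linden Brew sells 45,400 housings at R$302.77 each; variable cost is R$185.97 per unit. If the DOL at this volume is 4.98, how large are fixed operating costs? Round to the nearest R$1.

R$4,237,917

Contribution at this volume is 45,400 × R$116.80 = R$5,302,720.00.
DOL = contribution / EBIT, so EBIT = R$5,302,720.00 / 4.98 = R$1,064,803.21.
Fixed costs = CM − EBIT = R$5,302,720.00 − R$1,064,803.21 = R$4,237,917.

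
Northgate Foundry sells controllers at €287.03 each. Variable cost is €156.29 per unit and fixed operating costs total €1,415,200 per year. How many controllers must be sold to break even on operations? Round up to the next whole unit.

Contribution margin per unit = €287.03 − €156.29 = €130.74.
Units to break even: €1,415,200 ÷ €130.74 = 10,824.54, rounded up to 10,825.

10,825 controllers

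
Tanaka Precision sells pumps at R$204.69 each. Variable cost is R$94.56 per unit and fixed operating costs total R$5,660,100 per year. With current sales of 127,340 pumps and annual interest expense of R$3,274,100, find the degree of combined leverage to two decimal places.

2.76

Contribution at this volume is 127,340 × R$110.13 = R$14,023,954.20.
EBIT = R$14,023,954.20 − R$5,660,100 = R$8,363,854.20. Interest = R$3,274,100.00, so EBIT − I = R$5,089,754.20.
DCL = contribution ÷ (EBIT − I) = R$14,023,954.20 ÷ R$5,089,754.20 = 2.7553.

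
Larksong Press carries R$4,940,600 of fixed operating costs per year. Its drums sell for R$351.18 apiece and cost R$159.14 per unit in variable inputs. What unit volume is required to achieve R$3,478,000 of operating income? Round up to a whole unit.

Contribution margin per unit = R$351.18 − R$159.14 = R$192.04.
Required volume = (fixed costs + target profit) ÷ CM = (R$4,940,600 + R$3,478,000) ÷ R$192.04 = 43,837.74, so 43,838 drums.

43,838 drums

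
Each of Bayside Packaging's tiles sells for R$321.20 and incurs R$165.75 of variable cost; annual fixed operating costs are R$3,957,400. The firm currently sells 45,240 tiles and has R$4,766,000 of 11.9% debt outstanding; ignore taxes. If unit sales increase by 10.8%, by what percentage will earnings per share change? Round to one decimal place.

Total contribution margin = 45,240 × R$155.45 = R$7,032,558.00.
Subtracting fixed costs: EBIT = R$7,032,558.00 − R$3,957,400 = R$3,075,158.00.
Interest = R$567,154.00, so EBIT − I = R$2,508,004.00.
DCL = total CM / (EBIT − I) = R$7,032,558.00 / R$2,508,004.00 = 2.8040.
EPS therefore changes by 2.8040 × (+10.8%) = +30.3%.

+30.3%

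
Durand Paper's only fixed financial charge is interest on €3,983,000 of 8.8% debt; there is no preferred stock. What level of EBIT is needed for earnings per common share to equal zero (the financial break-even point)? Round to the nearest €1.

Annual interest = 8.8% × €3,983,000 = €350,504.00.
With no preferred dividends, EPS = 0 when EBIT exactly covers interest, so the financial break-even EBIT is €350,504.00.

€350,504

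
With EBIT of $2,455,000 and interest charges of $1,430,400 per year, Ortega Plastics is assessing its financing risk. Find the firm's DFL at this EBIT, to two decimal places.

Annual interest charges come to $1,430,400.00.
Degree of financial leverage = EBIT / (EBIT − interest) = $2,455,000 / $1,024,600.00 = 2.3961.

2.40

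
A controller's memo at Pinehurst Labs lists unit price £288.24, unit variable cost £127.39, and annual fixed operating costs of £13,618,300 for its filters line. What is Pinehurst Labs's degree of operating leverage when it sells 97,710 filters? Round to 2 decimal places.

At 97,710 units, contribution = 97,710 × £160.85 = £15,716,653.50.
EBIT = £15,716,653.50 − £13,618,300 = £2,098,353.50.
Degree of operating leverage = £15,716,653.50 / £2,098,353.50 = 7.4900.

7.49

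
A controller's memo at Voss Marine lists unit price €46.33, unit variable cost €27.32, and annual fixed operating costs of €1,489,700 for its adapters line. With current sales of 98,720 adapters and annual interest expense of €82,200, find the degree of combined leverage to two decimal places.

Total contribution margin = 98,720 × €19.01 = €1,876,667.20.
EBIT = €1,876,667.20 − €1,489,700 = €386,967.20. Interest = €82,200.00, so EBIT − I = €304,767.20.
Degree of total leverage = total CM / (EBIT − interest) = €1,876,667.20 / €304,767.20 = 6.1577.

6.16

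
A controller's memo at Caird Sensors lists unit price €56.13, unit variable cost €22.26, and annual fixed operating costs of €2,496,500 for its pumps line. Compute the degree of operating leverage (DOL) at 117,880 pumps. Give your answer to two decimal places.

2.67

Contribution at this volume is 117,880 × €33.87 = €3,992,595.60.
Subtracting fixed costs: EBIT = €3,992,595.60 − €2,496,500 = €1,496,095.60.
Degree of operating leverage = €3,992,595.60 / €1,496,095.60 = 2.6687.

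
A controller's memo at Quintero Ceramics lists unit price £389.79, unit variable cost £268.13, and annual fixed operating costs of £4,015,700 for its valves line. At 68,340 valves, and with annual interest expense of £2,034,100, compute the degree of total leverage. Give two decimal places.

Total contribution margin = 68,340 × £121.66 = £8,314,244.40.
Subtracting fixed costs: EBIT = £8,314,244.40 − £4,015,700 = £4,298,544.40. Interest = £2,034,100.00.
DOL = £8,314,244.40 ÷ £4,298,544.40 = 1.9342; DFL = £4,298,544.40 ÷ £2,264,444.40 = 1.8983.
DCL = DOL × DFL = 1.9342 × 1.8983 = 3.6717.

3.67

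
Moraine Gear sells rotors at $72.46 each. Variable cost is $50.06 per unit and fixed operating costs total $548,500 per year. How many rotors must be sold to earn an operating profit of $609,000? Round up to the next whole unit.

51,675 rotors

Contribution margin per unit = $72.46 − $50.06 = $22.40.
Required volume = (fixed costs + target profit) ÷ CM = ($548,500 + $609,000) ÷ $22.40 = 51,674.11, so 51,675 rotors.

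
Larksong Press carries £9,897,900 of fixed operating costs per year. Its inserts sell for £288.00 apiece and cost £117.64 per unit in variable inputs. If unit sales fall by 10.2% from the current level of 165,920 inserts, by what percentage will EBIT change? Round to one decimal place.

-15.7%

Total contribution margin = 165,920 × £170.36 = £28,266,131.20.
EBIT = £28,266,131.20 − £9,897,900 = £18,368,231.20.
DOL = contribution ÷ EBIT = £28,266,131.20 ÷ £18,368,231.20 = 1.5389.
Operating income changes by 1.5389 × -10.2% = -15.7%.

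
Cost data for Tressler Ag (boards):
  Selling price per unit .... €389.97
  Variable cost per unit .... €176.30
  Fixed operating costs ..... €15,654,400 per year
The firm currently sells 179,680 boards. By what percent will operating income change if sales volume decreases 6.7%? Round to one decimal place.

At 179,680 units, contribution = 179,680 × €213.67 = €38,392,225.60.
Subtracting fixed costs: EBIT = €38,392,225.60 − €15,654,400 = €22,737,825.60.
Degree of operating leverage = €38,392,225.60 / €22,737,825.60 = 1.6885.
Operating income changes by 1.6885 × -6.7% = -11.3%.

-11.3%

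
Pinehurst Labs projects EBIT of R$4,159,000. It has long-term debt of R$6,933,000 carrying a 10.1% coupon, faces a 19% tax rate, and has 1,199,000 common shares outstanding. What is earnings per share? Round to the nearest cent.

Interest = R$700,233.00, so EBT = R$4,159,000 − R$700,233.00 = R$3,458,767.00.
Net income = R$3,458,767.00 × (1 − 0.19) = R$2,801,601.27.
Per share: R$2,801,601.27 / 1,199,000 shares = R$2.34.

R$2.34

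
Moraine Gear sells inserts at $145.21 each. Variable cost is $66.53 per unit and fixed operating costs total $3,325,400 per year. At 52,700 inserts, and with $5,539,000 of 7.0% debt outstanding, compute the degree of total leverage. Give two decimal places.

9.57

At 52,700 units, contribution = 52,700 × $78.68 = $4,146,436.00.
EBIT = $4,146,436.00 − $3,325,400 = $821,036.00. Interest = $387,730.00, so EBIT − I = $433,306.00.
DCL = contribution ÷ (EBIT − I) = $4,146,436.00 ÷ $433,306.00 = 9.5693.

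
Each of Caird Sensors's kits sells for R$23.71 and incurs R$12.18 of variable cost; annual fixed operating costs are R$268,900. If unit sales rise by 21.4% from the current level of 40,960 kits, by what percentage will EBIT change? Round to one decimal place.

+49.7%

At 40,960 units, contribution = 40,960 × R$11.53 = R$472,268.80.
Subtracting fixed costs: EBIT = R$472,268.80 − R$268,900 = R$203,368.80.
DOL = contribution ÷ EBIT = R$472,268.80 ÷ R$203,368.80 = 2.3222.
Operating income changes by 2.3222 × +21.4% = +49.7%.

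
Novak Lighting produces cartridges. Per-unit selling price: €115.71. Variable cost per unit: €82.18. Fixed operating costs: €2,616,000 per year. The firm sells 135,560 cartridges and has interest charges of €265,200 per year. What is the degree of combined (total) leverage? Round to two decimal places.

At 135,560 units, contribution = 135,560 × €33.53 = €4,545,326.80.
EBIT = €4,545,326.80 − €2,616,000 = €1,929,326.80. Interest = €265,200.00.
DOL = €4,545,326.80 ÷ €1,929,326.80 = 2.3559; DFL = €1,929,326.80 ÷ €1,664,126.80 = 1.1594.
Combined leverage = 2.3559 × 1.1594 = 2.7314.

2.73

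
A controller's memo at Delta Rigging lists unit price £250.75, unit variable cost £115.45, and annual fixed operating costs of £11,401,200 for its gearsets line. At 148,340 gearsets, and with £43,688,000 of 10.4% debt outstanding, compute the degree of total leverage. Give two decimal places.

At 148,340 units, contribution = 148,340 × £135.30 = £20,070,402.00.
EBIT = £20,070,402.00 − £11,401,200 = £8,669,202.00. Interest = £4,543,552.00, so EBIT − I = £4,125,650.00.
Degree of total leverage = total CM / (EBIT − interest) = £20,070,402.00 / £4,125,650.00 = 4.8648.

4.86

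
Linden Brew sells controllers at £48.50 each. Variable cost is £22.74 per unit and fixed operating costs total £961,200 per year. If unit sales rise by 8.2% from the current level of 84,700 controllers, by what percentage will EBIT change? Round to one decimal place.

Total contribution margin = 84,700 × £25.76 = £2,181,872.00.
Subtracting fixed costs: EBIT = £2,181,872.00 − £961,200 = £1,220,672.00.
So DOL = total CM / EBIT = £2,181,872.00 / £1,220,672.00 = 1.7874.
Operating income changes by 1.7874 × +8.2% = +14.7%.

+14.7%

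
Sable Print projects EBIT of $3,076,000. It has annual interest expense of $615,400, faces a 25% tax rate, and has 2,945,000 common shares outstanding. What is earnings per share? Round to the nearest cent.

Pre-tax income = $3,076,000 − $615,400.00 = $2,460,600.00.
After tax at 25%: net income = $2,460,600.00 × 0.75 = $1,845,450.00.
EPS = $1,845,450.00 ÷ 2,945,000 = $0.63.

$0.63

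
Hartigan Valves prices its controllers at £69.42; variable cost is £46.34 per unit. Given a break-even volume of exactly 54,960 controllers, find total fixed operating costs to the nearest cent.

Each unit contributes £69.42 − £46.34 = £23.08.
Since BE = FC / CM, FC = 54,960 × £23.08 = £1,268,476.80.

£1,268,476.80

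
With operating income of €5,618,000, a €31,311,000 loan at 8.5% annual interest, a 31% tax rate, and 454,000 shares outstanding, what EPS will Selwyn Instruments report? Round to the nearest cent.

€4.49

Pre-tax income = €5,618,000 − €2,661,435.00 = €2,956,565.00.
Net income = €2,956,565.00 × (1 − 0.31) = €2,040,029.85.
Per share: €2,040,029.85 / 454,000 shares = €4.49.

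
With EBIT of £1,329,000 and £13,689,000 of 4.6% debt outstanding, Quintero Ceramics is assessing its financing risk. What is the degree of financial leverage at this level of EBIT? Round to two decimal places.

Annual interest charges come to £629,694.00.
DFL = EBIT ÷ (EBIT − I) = £1,329,000 ÷ (£1,329,000 − £629,694.00) = £1,329,000 ÷ £699,306.00 = 1.9005.

1.90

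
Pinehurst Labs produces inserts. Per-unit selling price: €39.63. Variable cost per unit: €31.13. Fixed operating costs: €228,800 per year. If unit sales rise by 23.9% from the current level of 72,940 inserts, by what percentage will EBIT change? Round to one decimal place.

Contribution at this volume is 72,940 × €8.50 = €619,990.00.
EBIT = €619,990.00 − €228,800 = €391,190.00.
So DOL = total CM / EBIT = €619,990.00 / €391,190.00 = 1.5849.
So EBIT moves 1.5849 × (+23.9%) = +37.9%.

+37.9%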